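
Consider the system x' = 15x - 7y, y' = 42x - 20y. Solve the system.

Coefficient matrix A = [[15, -7], [42, -20]].
Characteristic polynomial det(A - λI) = λ^2 + 5λ - 6 = 0.
Eigenvalues λ = 1, -6.
For λ=1: (A-λI) row 1 is [14, -7], so an eigenvector is (-1, -2).
For λ=-6: (A-λI) row 1 is [21, -7], so an eigenvector is (1, 3).
General solution: c_1e^(t)(-1,-2) + c_2e^(-6t)(1,3).

x(t) = -c_1e^(t) + c_2e^(-6t), y(t) = -2c_1e^(t) + 3c_2e^(-6t)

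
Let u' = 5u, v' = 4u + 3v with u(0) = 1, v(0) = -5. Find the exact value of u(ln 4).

A = [[5,0],[4,3]]; eigenvalues λ = 3, 5.
Eigenvectors: (0,1) for λ=3, (-1,-2) for λ=5.
From the initial condition, c_1 = -7, c_2 = -1.
u(ln 4) = (-7)(4^3)(0) + (-1)(4^5)(-1) = 1024.

1024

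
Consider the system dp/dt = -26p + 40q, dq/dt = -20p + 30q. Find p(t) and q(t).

p(t) = -C_1e^(2t)sin(4t) + 3C_1e^(2t)cos(4t) + 3C_2e^(2t)sin(4t) + C_2e^(2t)cos(4t), q(t) = -C_1e^(2t)sin(4t) + 2C_1e^(2t)cos(4t) + 2C_2e^(2t)sin(4t) + C_2e^(2t)cos(4t)

Coefficient matrix A = [[-26, 40], [-20, 30]].
Characteristic polynomial det(A - λI) = λ^2 - 4λ + 20 = 0.
Eigenvalues λ = 2 ± 4i (complex conjugate pair).
For λ=2+4i: an eigenvector is (3,2) - i(-1,-1) = (3 + i, 2 + i).
A real fundamental pair from Re and Im of e^((2+4i)t)v: X_1 = e^(2t)(cos(4t)·(3,2) + sin(4t)·(-1,-1)), X_2 = e^(2t)(sin(4t)·(3,2) - cos(4t)·(-1,-1)).
General solution: C_1X_1 + C_2X_2.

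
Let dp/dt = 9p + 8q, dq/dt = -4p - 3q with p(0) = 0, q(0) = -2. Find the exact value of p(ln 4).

-4080

A = [[9,8],[-4,-3]]; eigenvalues λ = 5, 1.
Eigenvectors: (2,-1) for λ=5, (-1,1) for λ=1.
From the initial condition, c_1 = -2, c_2 = -4.
p(ln 4) = (-2)(4^5)(2) + (-4)(4^1)(-1) = -4080.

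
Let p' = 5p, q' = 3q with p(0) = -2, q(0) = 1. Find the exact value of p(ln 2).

-64

A = [[5,0],[0,3]]; eigenvalues λ = 3, 5.
Eigenvectors: (0,-1) for λ=3, (1,0) for λ=5.
From the initial condition, c_1 = -1, c_2 = -2.
p(ln 2) = (-1)(2^3)(0) + (-2)(2^5)(1) = -64.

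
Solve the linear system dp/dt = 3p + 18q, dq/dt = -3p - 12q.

Coefficient matrix A = [[3, 18], [-3, -12]].
Characteristic polynomial det(A - λI) = λ^2 + 9λ + 18 = 0.
Eigenvalues λ = -6, -3.
For λ=-6: (A-λI) row 1 is [9, 18], so an eigenvector is (-2, 1).
For λ=-3: (A-λI) row 1 is [6, 18], so an eigenvector is (-3, 1).
General solution: C_1e^(-6t)(-2,1) + C_2e^(-3t)(-3,1).

p(t) = -2C_1e^(-6t) - 3C_2e^(-3t), q(t) = C_1e^(-6t) + C_2e^(-3t)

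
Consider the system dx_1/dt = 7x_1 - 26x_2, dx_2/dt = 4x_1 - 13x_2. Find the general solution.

x_1(t) = -2c_1e^(-3t)sin(2t) - 3c_1e^(-3t)cos(2t) - 3c_2e^(-3t)sin(2t) + 2c_2e^(-3t)cos(2t), x_2(t) = -c_1e^(-3t)sin(2t) - c_1e^(-3t)cos(2t) - c_2e^(-3t)sin(2t) + c_2e^(-3t)cos(2t)

Coefficient matrix A = [[7, -26], [4, -13]].
Characteristic polynomial det(A - λI) = λ^2 + 6λ + 13 = 0.
Eigenvalues λ = -3 ± 2i (complex conjugate pair).
For λ=-3+2i: an eigenvector is (-3,-1) - i(-2,-1) = (-3 + 2i, -1 + i).
A real fundamental pair from Re and Im of e^((-3+2i)t)v: X_1 = e^(-3t)(cos(2t)·(-3,-1) + sin(2t)·(-2,-1)), X_2 = e^(-3t)(sin(2t)·(-3,-1) - cos(2t)·(-2,-1)).
General solution: c_1X_1 + c_2X_2.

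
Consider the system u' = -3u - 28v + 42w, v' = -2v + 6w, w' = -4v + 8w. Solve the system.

u(t) = C_1e^(-3t) + 2C_3e^(4t), v(t) = 3C_2e^(2t) + C_3e^(4t), w(t) = 2C_2e^(2t) + C_3e^(4t)

Coefficient matrix A = [[-3, -28, 42], [0, -2, 6], [0, -4, 8]].
det(A - λI) = 0 gives eigenvalues λ = -3, 2, 4.
For λ=-3: eigenvector (1,0,0).
For λ=2: eigenvector (0,3,2).
For λ=4: eigenvector (2,1,1).
General solution: C_1e^(-3t)(1,0,0) + C_2e^(2t)(0,3,2) + C_3e^(4t)(2,1,1).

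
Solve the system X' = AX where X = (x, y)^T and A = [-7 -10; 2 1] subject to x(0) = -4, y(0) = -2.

x(t) = 18e^(-3t)sin(2t) - 4e^(-3t)cos(2t), y(t) = -8e^(-3t)sin(2t) - 2e^(-3t)cos(2t)

Coefficient matrix A = [[-7, -10], [2, 1]].
Characteristic polynomial det(A - λI) = λ^2 + 6λ + 13 = 0.
Eigenvalues λ = -3 ± 2i (complex conjugate pair).
For λ=-3+2i: an eigenvector is (-2,1) - i(-1,0) = (-2 + i, 1).
A real fundamental pair from Re and Im of e^((-3+2i)t)v: X_1 = e^(-3t)(cos(2t)·(-2,1) + sin(2t)·(-1,0)), X_2 = e^(-3t)(sin(2t)·(-2,1) - cos(2t)·(-1,0)).
General solution: C_1X_1 + C_2X_2.
Applying x(0)=-4, y(0)=-2 gives C_1=-2, C_2=-8.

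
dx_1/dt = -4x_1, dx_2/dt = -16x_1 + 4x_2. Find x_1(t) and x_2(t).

Coefficient matrix A = [[-4, 0], [-16, 4]].
Characteristic polynomial det(A - λI) = λ^2 - 16 = 0.
Eigenvalues λ = 4, -4.
For λ=4: (A-λI) row 1 is [-8, 0], so an eigenvector is (0, -1).
For λ=-4: (A-λI) row 2 is [-16, 8], so an eigenvector is (1, 2).
General solution: c_1e^(4t)(0,-1) + c_2e^(-4t)(1,2).

x_1(t) = c_2e^(-4t), x_2(t) = -c_1e^(4t) + 2c_2e^(-4t)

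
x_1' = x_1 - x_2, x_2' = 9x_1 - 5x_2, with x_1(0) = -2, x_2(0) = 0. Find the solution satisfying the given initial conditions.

x_1(t) = -6te^(-2t) - 2e^(-2t), x_2(t) = -18te^(-2t)

Coefficient matrix A = [[1, -1], [9, -5]].
Characteristic polynomial det(A - λI) = λ^2 + 4λ + 4 = 0.
Single eigenvalue λ = -2 with algebraic multiplicity 2.
Eigenvector v = (1,3); generalized eigenvector w with (A-λI)w=v is (1,2).
General solution: e^(-2t)[c_1·v + c_2·(t·v + w)].
Applying x_1(0)=-2, x_2(0)=0 gives c_1=4, c_2=-6.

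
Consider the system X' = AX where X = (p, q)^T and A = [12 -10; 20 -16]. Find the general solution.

p(t) = C_1e^(-2t)sin(2t) - 2C_1e^(-2t)cos(2t) - 2C_2e^(-2t)sin(2t) - C_2e^(-2t)cos(2t), q(t) = C_1e^(-2t)sin(2t) - 3C_1e^(-2t)cos(2t) - 3C_2e^(-2t)sin(2t) - C_2e^(-2t)cos(2t)

Coefficient matrix A = [[12, -10], [20, -16]].
Characteristic polynomial det(A - λI) = λ^2 + 4λ + 8 = 0.
Eigenvalues λ = -2 ± 2i (complex conjugate pair).
For λ=-2+2i: an eigenvector is (-2,-3) - i(1,1) = (-2 - i, -3 - i).
A real fundamental pair from Re and Im of e^((-2+2i)t)v: X_1 = e^(-2t)(cos(2t)·(-2,-3) + sin(2t)·(1,1)), X_2 = e^(-2t)(sin(2t)·(-2,-3) - cos(2t)·(1,1)).
General solution: C_1X_1 + C_2X_2.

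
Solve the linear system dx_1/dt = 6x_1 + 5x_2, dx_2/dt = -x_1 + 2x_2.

x_1(t) = -C_1e^(4t)sin(t) + 2C_1e^(4t)cos(t) + 2C_2e^(4t)sin(t) + C_2e^(4t)cos(t), x_2(t) = -C_1e^(4t)cos(t) - C_2e^(4t)sin(t)

Coefficient matrix A = [[6, 5], [-1, 2]].
Characteristic polynomial det(A - λI) = λ^2 - 8λ + 17 = 0.
Eigenvalues λ = 4 ± i (complex conjugate pair).
For λ=4+i: an eigenvector is (2,-1) - i(-1,0) = (2 + i, -1).
A real fundamental pair from Re and Im of e^((4+i)t)v: X_1 = e^(4t)(cos(t)·(2,-1) + sin(t)·(-1,0)), X_2 = e^(4t)(sin(t)·(2,-1) - cos(t)·(-1,0)).
General solution: C_1X_1 + C_2X_2.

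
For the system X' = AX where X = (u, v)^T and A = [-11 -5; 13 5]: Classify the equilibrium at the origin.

stable spiral

A = [[-11,-5],[13,5]]; det(A-λI) = λ^2 + 6λ + 10.
λ = -3 ± i: negative real part.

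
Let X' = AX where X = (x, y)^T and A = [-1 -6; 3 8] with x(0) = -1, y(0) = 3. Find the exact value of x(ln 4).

-5056

A = [[-1,-6],[3,8]]; eigenvalues λ = 2, 5.
Eigenvectors: (2,-1) for λ=2, (1,-1) for λ=5.
From the initial condition, c_1 = 2, c_2 = -5.
x(ln 4) = (2)(4^2)(2) + (-5)(4^5)(1) = -5056.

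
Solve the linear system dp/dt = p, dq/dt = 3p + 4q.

p(t) = K_2e^(t), q(t) = -K_1e^(4t) - K_2e^(t)

Coefficient matrix A = [[1, 0], [3, 4]].
Characteristic polynomial det(A - λI) = λ^2 - 5λ + 4 = 0.
Eigenvalues λ = 4, 1.
For λ=4: (A-λI) row 1 is [-3, 0], so an eigenvector is (0, -1).
For λ=1: (A-λI) row 2 is [3, 3], so an eigenvector is (1, -1).
General solution: K_1e^(4t)(0,-1) + K_2e^(t)(1,-1).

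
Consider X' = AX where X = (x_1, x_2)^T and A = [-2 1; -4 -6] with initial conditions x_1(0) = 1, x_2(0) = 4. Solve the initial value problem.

Coefficient matrix A = [[-2, 1], [-4, -6]].
Characteristic polynomial det(A - λI) = λ^2 + 8λ + 16 = 0.
Single eigenvalue λ = -4 with algebraic multiplicity 2.
Eigenvector v = (-1,2); generalized eigenvector w with (A-λI)w=v is (0,-1).
General solution: e^(-4t)[K_1·v + K_2·(t·v + w)].
Applying x_1(0)=1, x_2(0)=4 gives K_1=-1, K_2=-6.

x_1(t) = 6te^(-4t) + e^(-4t), x_2(t) = -12te^(-4t) + 4e^(-4t)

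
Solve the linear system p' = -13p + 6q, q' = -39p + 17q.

Coefficient matrix A = [[-13, 6], [-39, 17]].
Characteristic polynomial det(A - λI) = λ^2 - 4λ + 13 = 0.
Eigenvalues λ = 2 ± 3i (complex conjugate pair).
For λ=2+3i: an eigenvector is (-1,-2) - i(1,3) = (-1 - i, -2 - 3i).
A real fundamental pair from Re and Im of e^((2+3i)t)v: X_1 = e^(2t)(cos(3t)·(-1,-2) + sin(3t)·(1,3)), X_2 = e^(2t)(sin(3t)·(-1,-2) - cos(3t)·(1,3)).
General solution: K_1X_1 + K_2X_2.

p(t) = K_1e^(2t)sin(3t) - K_1e^(2t)cos(3t) - K_2e^(2t)sin(3t) - K_2e^(2t)cos(3t), q(t) = 3K_1e^(2t)sin(3t) - 2K_1e^(2t)cos(3t) - 2K_2e^(2t)sin(3t) - 3K_2e^(2t)cos(3t)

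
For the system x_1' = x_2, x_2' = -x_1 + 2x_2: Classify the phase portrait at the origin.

A = [[0,1],[-1,2]]; det(A-λI) = λ^2 - 2λ + 1.
repeated λ = 1 with a single eigenvector.

unstable improper node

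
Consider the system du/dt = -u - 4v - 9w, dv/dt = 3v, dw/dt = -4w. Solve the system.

Coefficient matrix A = [[-1, -4, -9], [0, 3, 0], [0, 0, -4]].
det(A - λI) = 0 gives eigenvalues λ = -1, 3, -4.
For λ=-1: eigenvector (1,0,0).
For λ=3: eigenvector (-1,1,0).
For λ=-4: eigenvector (3,0,1).
General solution: c_1e^(-t)(1,0,0) + c_2e^(3t)(-1,1,0) + c_3e^(-4t)(3,0,1).

u(t) = c_1e^(-t) - c_2e^(3t) + 3c_3e^(-4t), v(t) = c_2e^(3t), w(t) = c_3e^(-4t)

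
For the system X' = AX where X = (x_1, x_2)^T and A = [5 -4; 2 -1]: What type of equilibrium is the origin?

A = [[5,-4],[2,-1]]; det(A-λI) = λ^2 - 4λ + 3.
λ = 1, 3: both positive.

unstable node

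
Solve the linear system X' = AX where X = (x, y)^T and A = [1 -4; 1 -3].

Coefficient matrix A = [[1, -4], [1, -3]].
Characteristic polynomial det(A - λI) = λ^2 + 2λ + 1 = 0.
Single eigenvalue λ = -1 with algebraic multiplicity 2.
Eigenvector v = (-2,-1); generalized eigenvector w with (A-λI)w=v is (3,2).
General solution: e^(-t)[K_1·v + K_2·(t·v + w)].

x(t) = -2K_1e^(-t) - 2K_2te^(-t) + 3K_2e^(-t), y(t) = -K_1e^(-t) - K_2te^(-t) + 2K_2e^(-t)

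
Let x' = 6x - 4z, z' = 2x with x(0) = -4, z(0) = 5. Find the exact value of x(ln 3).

-1332

A = [[6,-4],[2,0]]; eigenvalues λ = 2, 4.
Eigenvectors: (-1,-1) for λ=2, (2,1) for λ=4.
From the initial condition, c_1 = -14, c_2 = -9.
x(ln 3) = (-14)(3^2)(-1) + (-9)(3^4)(2) = -1332.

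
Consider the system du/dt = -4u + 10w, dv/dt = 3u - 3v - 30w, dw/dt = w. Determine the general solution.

Coefficient matrix A = [[-4, 0, 10], [3, -3, -30], [0, 0, 1]].
det(A - λI) = 0 gives eigenvalues λ = -3, 1, -4.
For λ=-3: eigenvector (0,1,0).
For λ=1: eigenvector (2,-6,1).
For λ=-4: eigenvector (-1,3,0).
General solution: K_1e^(-3t)(0,1,0) + K_2e^(t)(2,-6,1) + K_3e^(-4t)(-1,3,0).

u(t) = 2K_2e^(t) - K_3e^(-4t), v(t) = K_1e^(-3t) - 6K_2e^(t) + 3K_3e^(-4t), w(t) = K_2e^(t)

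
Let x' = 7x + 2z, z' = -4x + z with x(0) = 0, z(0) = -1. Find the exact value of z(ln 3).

A = [[7,2],[-4,1]]; eigenvalues λ = 3, 5.
Eigenvectors: (1,-2) for λ=3, (1,-1) for λ=5.
From the initial condition, c_1 = 1, c_2 = -1.
z(ln 3) = (1)(3^3)(-2) + (-1)(3^5)(-1) = 189.

189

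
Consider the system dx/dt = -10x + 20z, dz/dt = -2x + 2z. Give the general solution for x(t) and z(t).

Coefficient matrix A = [[-10, 20], [-2, 2]].
Characteristic polynomial det(A - λI) = λ^2 + 8λ + 20 = 0.
Eigenvalues λ = -4 ± 2i (complex conjugate pair).
For λ=-4+2i: an eigenvector is (-1,0) - i(3,1) = (-1 - 3i, 0 - i).
A real fundamental pair from Re and Im of e^((-4+2i)t)v: X_1 = e^(-4t)(cos(2t)·(-1,0) + sin(2t)·(3,1)), X_2 = e^(-4t)(sin(2t)·(-1,0) - cos(2t)·(3,1)).
General solution: c_1X_1 + c_2X_2.

x(t) = 3c_1e^(-4t)sin(2t) - c_1e^(-4t)cos(2t) - c_2e^(-4t)sin(2t) - 3c_2e^(-4t)cos(2t), z(t) = c_1e^(-4t)sin(2t) - c_2e^(-4t)cos(2t)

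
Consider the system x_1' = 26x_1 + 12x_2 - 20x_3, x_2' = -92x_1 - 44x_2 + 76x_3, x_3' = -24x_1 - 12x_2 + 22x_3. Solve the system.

x_1(t) = C_1e^(2t) + 2C_2e^(4t) - C_3e^(-2t), x_2(t) = -2C_1e^(2t) - 7C_2e^(4t) + 4C_3e^(-2t), x_3(t) = -2C_2e^(4t) + C_3e^(-2t)

Coefficient matrix A = [[26, 12, -20], [-92, -44, 76], [-24, -12, 22]].
det(A - λI) = 0 gives eigenvalues λ = 2, 4, -2.
For λ=2: eigenvector (1,-2,0).
For λ=4: eigenvector (2,-7,-2).
For λ=-2: eigenvector (-1,4,1).
General solution: C_1e^(2t)(1,-2,0) + C_2e^(4t)(2,-7,-2) + C_3e^(-2t)(-1,4,1).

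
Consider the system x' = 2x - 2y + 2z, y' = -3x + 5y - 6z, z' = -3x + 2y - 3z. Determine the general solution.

x(t) = -2C_2e^(3t) - C_3e^(2t), y(t) = C_1e^(-t) + 3C_2e^(3t) + C_3e^(2t), z(t) = C_1e^(-t) + 2C_2e^(3t) + C_3e^(2t)

Coefficient matrix A = [[2, -2, 2], [-3, 5, -6], [-3, 2, -3]].
det(A - λI) = 0 gives eigenvalues λ = -1, 3, 2.
For λ=-1: eigenvector (0,1,1).
For λ=3: eigenvector (-2,3,2).
For λ=2: eigenvector (-1,1,1).
General solution: C_1e^(-t)(0,1,1) + C_2e^(3t)(-2,3,2) + C_3e^(2t)(-1,1,1).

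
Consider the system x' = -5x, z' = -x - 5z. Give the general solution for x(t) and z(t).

x(t) = -c_2e^(-5t), z(t) = c_1e^(-5t) + c_2te^(-5t) + c_2e^(-5t)

Coefficient matrix A = [[-5, 0], [-1, -5]].
Characteristic polynomial det(A - λI) = λ^2 + 10λ + 25 = 0.
Single eigenvalue λ = -5 with algebraic multiplicity 2.
Eigenvector v = (0,1); generalized eigenvector w with (A-λI)w=v is (-1,1).
General solution: e^(-5t)[c_1·v + c_2·(t·v + w)].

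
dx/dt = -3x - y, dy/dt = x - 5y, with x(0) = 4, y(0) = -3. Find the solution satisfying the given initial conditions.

x(t) = 7te^(-4t) + 4e^(-4t), y(t) = 7te^(-4t) - 3e^(-4t)

Coefficient matrix A = [[-3, -1], [1, -5]].
Characteristic polynomial det(A - λI) = λ^2 + 8λ + 16 = 0.
Single eigenvalue λ = -4 with algebraic multiplicity 2.
Eigenvector v = (1,1); generalized eigenvector w with (A-λI)w=v is (2,1).
General solution: e^(-4t)[c_1·v + c_2·(t·v + w)].
Applying x(0)=4, y(0)=-3 gives c_1=-10, c_2=7.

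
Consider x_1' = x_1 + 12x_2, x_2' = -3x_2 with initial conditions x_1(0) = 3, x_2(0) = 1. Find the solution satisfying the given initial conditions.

x_1(t) = 6e^(t) - 3e^(-3t), x_2(t) = e^(-3t)

Coefficient matrix A = [[1, 12], [0, -3]].
Characteristic polynomial det(A - λI) = λ^2 + 2λ - 3 = 0.
Eigenvalues λ = -3, 1.
For λ=-3: (A-λI) row 1 is [4, 12], so an eigenvector is (-3, 1).
For λ=1: (A-λI) row 1 is [0, 12], so an eigenvector is (-1, 0).
General solution: c_1e^(-3t)(-3,1) + c_2e^(t)(-1,0).
Applying x_1(0)=3, x_2(0)=1 gives c_1=1, c_2=-6.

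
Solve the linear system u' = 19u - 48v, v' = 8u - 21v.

u(t) = -2c_1e^(-5t) - 3c_2e^(3t), v(t) = -c_1e^(-5t) - c_2e^(3t)

Coefficient matrix A = [[19, -48], [8, -21]].
Characteristic polynomial det(A - λI) = λ^2 + 2λ - 15 = 0.
Eigenvalues λ = -5, 3.
For λ=-5: (A-λI) row 1 is [24, -48], so an eigenvector is (-2, -1).
For λ=3: (A-λI) row 1 is [16, -48], so an eigenvector is (-3, -1).
General solution: c_1e^(-5t)(-2,-1) + c_2e^(3t)(-3,-1).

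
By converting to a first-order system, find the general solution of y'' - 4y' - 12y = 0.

Let x_1 = y, x_2 = y'. Then x_1' = x_2 and x_2' = 12x_1 + 4x_2.
A = [[0,1],[12,4]]; det(A-λI) = λ^2 - 4λ - 12.
Eigenvalues λ = -2, 6 with eigenvectors (1,-2), (1,6).

y(t) = c_1e^(-2t) + c_2e^(6t)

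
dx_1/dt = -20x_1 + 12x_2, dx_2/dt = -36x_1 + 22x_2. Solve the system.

Coefficient matrix A = [[-20, 12], [-36, 22]].
Characteristic polynomial det(A - λI) = λ^2 - 2λ - 8 = 0.
Eigenvalues λ = -2, 4.
For λ=-2: (A-λI) row 1 is [-18, 12], so an eigenvector is (-2, -3).
For λ=4: (A-λI) row 1 is [-24, 12], so an eigenvector is (-1, -2).
General solution: C_1e^(-2t)(-2,-3) + C_2e^(4t)(-1,-2).

x_1(t) = -2C_1e^(-2t) - C_2e^(4t), x_2(t) = -3C_1e^(-2t) - 2C_2e^(4t)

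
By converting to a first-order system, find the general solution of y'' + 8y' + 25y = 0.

y(t) = c_1e^(-4t)cos(3t) + c_2e^(-4t)sin(3t)

Let x_1 = y, x_2 = y'. Then x_1' = x_2 and x_2' = -25x_1 - 8x_2.
A = [[0,1],[-25,-8]]; det(A-λI) = λ^2 + 8λ + 25.
Eigenvalues λ = -4 ± 3i.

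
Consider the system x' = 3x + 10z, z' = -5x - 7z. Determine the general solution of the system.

x(t) = K_1e^(-2t)sin(5t) + K_1e^(-2t)cos(5t) + K_2e^(-2t)sin(5t) - K_2e^(-2t)cos(5t), z(t) = -K_1e^(-2t)sin(5t) + K_2e^(-2t)cos(5t)

Coefficient matrix A = [[3, 10], [-5, -7]].
Characteristic polynomial det(A - λI) = λ^2 + 4λ + 29 = 0.
Eigenvalues λ = -2 ± 5i (complex conjugate pair).
For λ=-2+5i: an eigenvector is (1,0) - i(1,-1) = (1 - i, 0 + i).
A real fundamental pair from Re and Im of e^((-2+5i)t)v: X_1 = e^(-2t)(cos(5t)·(1,0) + sin(5t)·(1,-1)), X_2 = e^(-2t)(sin(5t)·(1,0) - cos(5t)·(1,-1)).
General solution: K_1X_1 + K_2X_2.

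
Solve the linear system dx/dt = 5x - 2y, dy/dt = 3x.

x(t) = C_1e^(3t) + 2C_2e^(2t), y(t) = C_1e^(3t) + 3C_2e^(2t)

Coefficient matrix A = [[5, -2], [3, 0]].
Characteristic polynomial det(A - λI) = λ^2 - 5λ + 6 = 0.
Eigenvalues λ = 3, 2.
For λ=3: (A-λI) row 1 is [2, -2], so an eigenvector is (1, 1).
For λ=2: (A-λI) row 1 is [3, -2], so an eigenvector is (2, 3).
General solution: C_1e^(3t)(1,1) + C_2e^(2t)(2,3).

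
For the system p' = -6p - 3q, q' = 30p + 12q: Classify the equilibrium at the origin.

unstable spiral

A = [[-6,-3],[30,12]]; det(A-λI) = λ^2 - 6λ + 18.
λ = 3 ± 3i: positive real part.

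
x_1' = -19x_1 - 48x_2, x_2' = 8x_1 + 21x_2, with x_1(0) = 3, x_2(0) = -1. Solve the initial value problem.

Coefficient matrix A = [[-19, -48], [8, 21]].
Characteristic polynomial det(A - λI) = λ^2 - 2λ - 15 = 0.
Eigenvalues λ = 5, -3.
For λ=5: (A-λI) row 1 is [-24, -48], so an eigenvector is (2, -1).
For λ=-3: (A-λI) row 1 is [-16, -48], so an eigenvector is (3, -1).
General solution: c_1e^(5t)(2,-1) + c_2e^(-3t)(3,-1).
Applying x_1(0)=3, x_2(0)=-1 gives c_1=0, c_2=1.

x_1(t) = 3e^(-3t), x_2(t) = -e^(-3t)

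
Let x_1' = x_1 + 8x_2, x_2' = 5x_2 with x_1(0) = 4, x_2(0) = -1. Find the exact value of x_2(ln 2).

-32

A = [[1,8],[0,5]]; eigenvalues λ = 5, 1.
Eigenvectors: (-2,-1) for λ=5, (-1,0) for λ=1.
From the initial condition, c_1 = 1, c_2 = -6.
x_2(ln 2) = (1)(2^5)(-1) + (-6)(2^1)(0) = -32.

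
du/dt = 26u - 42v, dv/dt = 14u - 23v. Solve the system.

u(t) = 2c_1e^(5t) - 3c_2e^(-2t), v(t) = c_1e^(5t) - 2c_2e^(-2t)

Coefficient matrix A = [[26, -42], [14, -23]].
Characteristic polynomial det(A - λI) = λ^2 - 3λ - 10 = 0.
Eigenvalues λ = 5, -2.
For λ=5: (A-λI) row 1 is [21, -42], so an eigenvector is (2, 1).
For λ=-2: (A-λI) row 1 is [28, -42], so an eigenvector is (-3, -2).
General solution: c_1e^(5t)(2,1) + c_2e^(-2t)(-3,-2).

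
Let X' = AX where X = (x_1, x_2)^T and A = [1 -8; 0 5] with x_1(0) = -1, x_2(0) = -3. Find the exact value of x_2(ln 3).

-729

A = [[1,-8],[0,5]]; eigenvalues λ = 1, 5.
Eigenvectors: (1,0) for λ=1, (-2,1) for λ=5.
From the initial condition, c_1 = -7, c_2 = -3.
x_2(ln 3) = (-7)(3^1)(0) + (-3)(3^5)(1) = -729.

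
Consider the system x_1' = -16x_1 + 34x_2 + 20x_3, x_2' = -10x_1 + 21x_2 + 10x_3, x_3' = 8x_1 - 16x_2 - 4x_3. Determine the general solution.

Coefficient matrix A = [[-16, 34, 20], [-10, 21, 10], [8, -16, -4]].
det(A - λI) = 0 gives eigenvalues λ = 1, 4, -4.
For λ=1: eigenvector (2,1,0).
For λ=4: eigenvector (1,0,1).
For λ=-4: eigenvector (-4,-2,1).
General solution: K_1e^(t)(2,1,0) + K_2e^(4t)(1,0,1) + K_3e^(-4t)(-4,-2,1).

x_1(t) = 2K_1e^(t) + K_2e^(4t) - 4K_3e^(-4t), x_2(t) = K_1e^(t) - 2K_3e^(-4t), x_3(t) = K_2e^(4t) + K_3e^(-4t)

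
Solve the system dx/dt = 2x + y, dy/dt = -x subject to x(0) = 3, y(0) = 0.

x(t) = 3te^(t) + 3e^(t), y(t) = -3te^(t)

Coefficient matrix A = [[2, 1], [-1, 0]].
Characteristic polynomial det(A - λI) = λ^2 - 2λ + 1 = 0.
Single eigenvalue λ = 1 with algebraic multiplicity 2.
Eigenvector v = (1,-1); generalized eigenvector w with (A-λI)w=v is (1,0).
General solution: e^(t)[K_1·v + K_2·(t·v + w)].
Applying x(0)=3, y(0)=0 gives K_1=0, K_2=3.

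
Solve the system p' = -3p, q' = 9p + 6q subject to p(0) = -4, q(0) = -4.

p(t) = -4e^(-3t), q(t) = -8e^(6t) + 4e^(-3t)

Coefficient matrix A = [[-3, 0], [9, 6]].
Characteristic polynomial det(A - λI) = λ^2 - 3λ - 18 = 0.
Eigenvalues λ = 6, -3.
For λ=6: (A-λI) row 1 is [-9, 0], so an eigenvector is (0, 1).
For λ=-3: (A-λI) row 2 is [9, 9], so an eigenvector is (-1, 1).
General solution: C_1e^(6t)(0,1) + C_2e^(-3t)(-1,1).
Applying p(0)=-4, q(0)=-4 gives C_1=-8, C_2=4.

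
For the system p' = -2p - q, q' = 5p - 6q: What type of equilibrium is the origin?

stable spiral

A = [[-2,-1],[5,-6]]; det(A-λI) = λ^2 + 8λ + 17.
λ = -4 ± i: negative real part.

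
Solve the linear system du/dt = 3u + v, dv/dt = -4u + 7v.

Coefficient matrix A = [[3, 1], [-4, 7]].
Characteristic polynomial det(A - λI) = λ^2 - 10λ + 25 = 0.
Single eigenvalue λ = 5 with algebraic multiplicity 2.
Eigenvector v = (1,2); generalized eigenvector w with (A-λI)w=v is (0,1).
General solution: e^(5t)[C_1·v + C_2·(t·v + w)].

u(t) = C_1e^(5t) + C_2te^(5t), v(t) = 2C_1e^(5t) + 2C_2te^(5t) + C_2e^(5t)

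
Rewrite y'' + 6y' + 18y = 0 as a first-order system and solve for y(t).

y(t) = K_1e^(-3t)cos(3t) + K_2e^(-3t)sin(3t)

Let x_1 = y, x_2 = y'. Then x_1' = x_2 and x_2' = -18x_1 - 6x_2.
A = [[0,1],[-18,-6]]; det(A-λI) = λ^2 + 6λ + 18.
Eigenvalues λ = -3 ± 3i.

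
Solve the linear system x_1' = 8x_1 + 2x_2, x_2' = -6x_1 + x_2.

x_1(t) = -2c_1e^(5t) + c_2e^(4t), x_2(t) = 3c_1e^(5t) - 2c_2e^(4t)

Coefficient matrix A = [[8, 2], [-6, 1]].
Characteristic polynomial det(A - λI) = λ^2 - 9λ + 20 = 0.
Eigenvalues λ = 5, 4.
For λ=5: (A-λI) row 1 is [3, 2], so an eigenvector is (-2, 3).
For λ=4: (A-λI) row 1 is [4, 2], so an eigenvector is (1, -2).
General solution: c_1e^(5t)(-2,3) + c_2e^(4t)(1,-2).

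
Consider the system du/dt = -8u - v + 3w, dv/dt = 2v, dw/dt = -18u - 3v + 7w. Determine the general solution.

Coefficient matrix A = [[-8, -1, 3], [0, 2, 0], [-18, -3, 7]].
det(A - λI) = 0 gives eigenvalues λ = -2, 2, 1.
For λ=-2: eigenvector (1,0,2).
For λ=2: eigenvector (-1,1,-3).
For λ=1: eigenvector (1,0,3).
General solution: C_1e^(-2t)(1,0,2) + C_2e^(2t)(-1,1,-3) + C_3e^(t)(1,0,3).

u(t) = C_1e^(-2t) - C_2e^(2t) + C_3e^(t), v(t) = C_2e^(2t), w(t) = 2C_1e^(-2t) - 3C_2e^(2t) + 3C_3e^(t)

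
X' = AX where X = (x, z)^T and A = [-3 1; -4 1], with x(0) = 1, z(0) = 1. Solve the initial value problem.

Coefficient matrix A = [[-3, 1], [-4, 1]].
Characteristic polynomial det(A - λI) = λ^2 + 2λ + 1 = 0.
Single eigenvalue λ = -1 with algebraic multiplicity 2.
Eigenvector v = (-1,-2); generalized eigenvector w with (A-λI)w=v is (0,-1).
General solution: e^(-t)[C_1·v + C_2·(t·v + w)].
Applying x(0)=1, z(0)=1 gives C_1=-1, C_2=1.

x(t) = -te^(-t) + e^(-t), z(t) = -2te^(-t) + e^(-t)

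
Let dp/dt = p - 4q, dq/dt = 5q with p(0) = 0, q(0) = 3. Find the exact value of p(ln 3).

-720

A = [[1,-4],[0,5]]; eigenvalues λ = 1, 5.
Eigenvectors: (-1,0) for λ=1, (-1,1) for λ=5.
From the initial condition, c_1 = -3, c_2 = 3.
p(ln 3) = (-3)(3^1)(-1) + (3)(3^5)(-1) = -720.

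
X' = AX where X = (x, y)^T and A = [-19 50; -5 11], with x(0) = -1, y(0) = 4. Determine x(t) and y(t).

x(t) = 43e^(-4t)sin(5t) - e^(-4t)cos(5t), y(t) = 13e^(-4t)sin(5t) + 4e^(-4t)cos(5t)

Coefficient matrix A = [[-19, 50], [-5, 11]].
Characteristic polynomial det(A - λI) = λ^2 + 8λ + 41 = 0.
Eigenvalues λ = -4 ± 5i (complex conjugate pair).
For λ=-4+5i: an eigenvector is (-1,0) - i(3,1) = (-1 - 3i, 0 - i).
A real fundamental pair from Re and Im of e^((-4+5i)t)v: X_1 = e^(-4t)(cos(5t)·(-1,0) + sin(5t)·(3,1)), X_2 = e^(-4t)(sin(5t)·(-1,0) - cos(5t)·(3,1)).
General solution: C_1X_1 + C_2X_2.
Applying x(0)=-1, y(0)=4 gives C_1=13, C_2=-4.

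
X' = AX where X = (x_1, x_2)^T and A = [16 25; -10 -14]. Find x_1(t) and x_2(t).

Coefficient matrix A = [[16, 25], [-10, -14]].
Characteristic polynomial det(A - λI) = λ^2 - 2λ + 26 = 0.
Eigenvalues λ = 1 ± 5i (complex conjugate pair).
For λ=1+5i: an eigenvector is (-1,1) - i(2,-1) = (-1 - 2i, 1 + i).
A real fundamental pair from Re and Im of e^((1+5i)t)v: X_1 = e^(t)(cos(5t)·(-1,1) + sin(5t)·(2,-1)), X_2 = e^(t)(sin(5t)·(-1,1) - cos(5t)·(2,-1)).
General solution: K_1X_1 + K_2X_2.

x_1(t) = 2K_1e^(t)sin(5t) - K_1e^(t)cos(5t) - K_2e^(t)sin(5t) - 2K_2e^(t)cos(5t), x_2(t) = -K_1e^(t)sin(5t) + K_1e^(t)cos(5t) + K_2e^(t)sin(5t) + K_2e^(t)cos(5t)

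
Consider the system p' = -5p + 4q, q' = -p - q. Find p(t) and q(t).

p(t) = 2c_1e^(-3t) + 2c_2te^(-3t) + 3c_2e^(-3t), q(t) = c_1e^(-3t) + c_2te^(-3t) + 2c_2e^(-3t)

Coefficient matrix A = [[-5, 4], [-1, -1]].
Characteristic polynomial det(A - λI) = λ^2 + 6λ + 9 = 0.
Single eigenvalue λ = -3 with algebraic multiplicity 2.
Eigenvector v = (2,1); generalized eigenvector w with (A-λI)w=v is (3,2).
General solution: e^(-3t)[c_1·v + c_2·(t·v + w)].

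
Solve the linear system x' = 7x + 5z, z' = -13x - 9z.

x(t) = 2C_1e^(-t)sin(t) - C_1e^(-t)cos(t) - C_2e^(-t)sin(t) - 2C_2e^(-t)cos(t), z(t) = -3C_1e^(-t)sin(t) + 2C_1e^(-t)cos(t) + 2C_2e^(-t)sin(t) + 3C_2e^(-t)cos(t)

Coefficient matrix A = [[7, 5], [-13, -9]].
Characteristic polynomial det(A - λI) = λ^2 + 2λ + 2 = 0.
Eigenvalues λ = -1 ± i (complex conjugate pair).
For λ=-1+i: an eigenvector is (-1,2) - i(2,-3) = (-1 - 2i, 2 + 3i).
A real fundamental pair from Re and Im of e^((-1+i)t)v: X_1 = e^(-t)(cos(t)·(-1,2) + sin(t)·(2,-3)), X_2 = e^(-t)(sin(t)·(-1,2) - cos(t)·(2,-3)).
General solution: C_1X_1 + C_2X_2.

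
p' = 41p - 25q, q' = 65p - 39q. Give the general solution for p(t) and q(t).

p(t) = 2c_1e^(t)sin(5t) - c_1e^(t)cos(5t) - c_2e^(t)sin(5t) - 2c_2e^(t)cos(5t), q(t) = 3c_1e^(t)sin(5t) - 2c_1e^(t)cos(5t) - 2c_2e^(t)sin(5t) - 3c_2e^(t)cos(5t)

Coefficient matrix A = [[41, -25], [65, -39]].
Characteristic polynomial det(A - λI) = λ^2 - 2λ + 26 = 0.
Eigenvalues λ = 1 ± 5i (complex conjugate pair).
For λ=1+5i: an eigenvector is (-1,-2) - i(2,3) = (-1 - 2i, -2 - 3i).
A real fundamental pair from Re and Im of e^((1+5i)t)v: X_1 = e^(t)(cos(5t)·(-1,-2) + sin(5t)·(2,3)), X_2 = e^(t)(sin(5t)·(-1,-2) - cos(5t)·(2,3)).
General solution: c_1X_1 + c_2X_2.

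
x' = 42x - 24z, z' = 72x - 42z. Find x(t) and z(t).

x(t) = -2C_1e^(6t) - C_2e^(-6t), z(t) = -3C_1e^(6t) - 2C_2e^(-6t)

Coefficient matrix A = [[42, -24], [72, -42]].
Characteristic polynomial det(A - λI) = λ^2 - 36 = 0.
Eigenvalues λ = 6, -6.
For λ=6: (A-λI) row 1 is [36, -24], so an eigenvector is (-2, -3).
For λ=-6: (A-λI) row 1 is [48, -24], so an eigenvector is (-1, -2).
General solution: C_1e^(6t)(-2,-3) + C_2e^(-6t)(-1,-2).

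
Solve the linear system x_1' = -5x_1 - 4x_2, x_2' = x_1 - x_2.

Coefficient matrix A = [[-5, -4], [1, -1]].
Characteristic polynomial det(A - λI) = λ^2 + 6λ + 9 = 0.
Single eigenvalue λ = -3 with algebraic multiplicity 2.
Eigenvector v = (-2,1); generalized eigenvector w with (A-λI)w=v is (3,-1).
General solution: e^(-3t)[c_1·v + c_2·(t·v + w)].

x_1(t) = -2c_1e^(-3t) - 2c_2te^(-3t) + 3c_2e^(-3t), x_2(t) = c_1e^(-3t) + c_2te^(-3t) - c_2e^(-3t)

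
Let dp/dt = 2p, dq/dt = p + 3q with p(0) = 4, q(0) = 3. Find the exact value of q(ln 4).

384

A = [[2,0],[1,3]]; eigenvalues λ = 2, 3.
Eigenvectors: (-1,1) for λ=2, (0,1) for λ=3.
From the initial condition, c_1 = -4, c_2 = 7.
q(ln 4) = (-4)(4^2)(1) + (7)(4^3)(1) = 384.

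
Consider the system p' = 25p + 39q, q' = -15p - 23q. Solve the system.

Coefficient matrix A = [[25, 39], [-15, -23]].
Characteristic polynomial det(A - λI) = λ^2 - 2λ + 10 = 0.
Eigenvalues λ = 1 ± 3i (complex conjugate pair).
For λ=1+3i: an eigenvector is (-2,1) - i(-3,2) = (-2 + 3i, 1 - 2i).
A real fundamental pair from Re and Im of e^((1+3i)t)v: X_1 = e^(t)(cos(3t)·(-2,1) + sin(3t)·(-3,2)), X_2 = e^(t)(sin(3t)·(-2,1) - cos(3t)·(-3,2)).
General solution: c_1X_1 + c_2X_2.

p(t) = -3c_1e^(t)sin(3t) - 2c_1e^(t)cos(3t) - 2c_2e^(t)sin(3t) + 3c_2e^(t)cos(3t), q(t) = 2c_1e^(t)sin(3t) + c_1e^(t)cos(3t) + c_2e^(t)sin(3t) - 2c_2e^(t)cos(3t)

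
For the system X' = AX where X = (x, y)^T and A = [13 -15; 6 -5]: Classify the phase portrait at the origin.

A = [[13,-15],[6,-5]]; det(A-λI) = λ^2 - 8λ + 25.
λ = 4 ± 3i: positive real part.

unstable spiral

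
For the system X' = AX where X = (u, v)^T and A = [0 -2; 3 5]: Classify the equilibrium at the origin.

unstable node

A = [[0,-2],[3,5]]; det(A-λI) = λ^2 - 5λ + 6.
λ = 2, 3: both positive.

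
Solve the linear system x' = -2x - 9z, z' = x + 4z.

Coefficient matrix A = [[-2, -9], [1, 4]].
Characteristic polynomial det(A - λI) = λ^2 - 2λ + 1 = 0.
Single eigenvalue λ = 1 with algebraic multiplicity 2.
Eigenvector v = (3,-1); generalized eigenvector w with (A-λI)w=v is (-1,0).
General solution: e^(t)[c_1·v + c_2·(t·v + w)].

x(t) = 3c_1e^(t) + 3c_2te^(t) - c_2e^(t), z(t) = -c_1e^(t) - c_2te^(t)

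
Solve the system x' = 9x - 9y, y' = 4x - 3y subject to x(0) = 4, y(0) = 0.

x(t) = 24te^(3t) + 4e^(3t), y(t) = 16te^(3t)

Coefficient matrix A = [[9, -9], [4, -3]].
Characteristic polynomial det(A - λI) = λ^2 - 6λ + 9 = 0.
Single eigenvalue λ = 3 with algebraic multiplicity 2.
Eigenvector v = (-3,-2); generalized eigenvector w with (A-λI)w=v is (-2,-1).
General solution: e^(3t)[K_1·v + K_2·(t·v + w)].
Applying x(0)=4, y(0)=0 gives K_1=4, K_2=-8.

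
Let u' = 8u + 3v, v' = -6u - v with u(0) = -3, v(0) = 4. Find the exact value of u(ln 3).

-495

A = [[8,3],[-6,-1]]; eigenvalues λ = 5, 2.
Eigenvectors: (1,-1) for λ=5, (-1,2) for λ=2.
From the initial condition, c_1 = -2, c_2 = 1.
u(ln 3) = (-2)(3^5)(1) + (1)(3^2)(-1) = -495.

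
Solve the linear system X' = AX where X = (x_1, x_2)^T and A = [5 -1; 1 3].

Coefficient matrix A = [[5, -1], [1, 3]].
Characteristic polynomial det(A - λI) = λ^2 - 8λ + 16 = 0.
Single eigenvalue λ = 4 with algebraic multiplicity 2.
Eigenvector v = (-1,-1); generalized eigenvector w with (A-λI)w=v is (-2,-1).
General solution: e^(4t)[C_1·v + C_2·(t·v + w)].

x_1(t) = -C_1e^(4t) - C_2te^(4t) - 2C_2e^(4t), x_2(t) = -C_1e^(4t) - C_2te^(4t) - C_2e^(4t)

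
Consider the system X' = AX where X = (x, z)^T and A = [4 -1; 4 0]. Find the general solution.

x(t) = -C_1e^(2t) - C_2te^(2t) + C_2e^(2t), z(t) = -2C_1e^(2t) - 2C_2te^(2t) + 3C_2e^(2t)

Coefficient matrix A = [[4, -1], [4, 0]].
Characteristic polynomial det(A - λI) = λ^2 - 4λ + 4 = 0.
Single eigenvalue λ = 2 with algebraic multiplicity 2.
Eigenvector v = (-1,-2); generalized eigenvector w with (A-λI)w=v is (1,3).
General solution: e^(2t)[C_1·v + C_2·(t·v + w)].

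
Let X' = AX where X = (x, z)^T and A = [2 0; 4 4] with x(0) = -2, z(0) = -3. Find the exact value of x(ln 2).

A = [[2,0],[4,4]]; eigenvalues λ = 2, 4.
Eigenvectors: (-1,2) for λ=2, (0,1) for λ=4.
From the initial condition, c_1 = 2, c_2 = -7.
x(ln 2) = (2)(2^2)(-1) + (-7)(2^4)(0) = -8.

-8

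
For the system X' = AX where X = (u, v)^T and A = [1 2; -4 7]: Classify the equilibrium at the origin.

unstable node

A = [[1,2],[-4,7]]; det(A-λI) = λ^2 - 8λ + 15.
λ = 5, 3: both positive.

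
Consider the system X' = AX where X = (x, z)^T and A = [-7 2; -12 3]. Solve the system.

Coefficient matrix A = [[-7, 2], [-12, 3]].
Characteristic polynomial det(A - λI) = λ^2 + 4λ + 3 = 0.
Eigenvalues λ = -3, -1.
For λ=-3: (A-λI) row 1 is [-4, 2], so an eigenvector is (-1, -2).
For λ=-1: (A-λI) row 1 is [-6, 2], so an eigenvector is (-1, -3).
General solution: C_1e^(-3t)(-1,-2) + C_2e^(-t)(-1,-3).

x(t) = -C_1e^(-3t) - C_2e^(-t), z(t) = -2C_1e^(-3t) - 3C_2e^(-t)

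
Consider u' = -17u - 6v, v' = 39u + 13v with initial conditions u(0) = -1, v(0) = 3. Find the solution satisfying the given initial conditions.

u(t) = -e^(-2t)sin(3t) - e^(-2t)cos(3t), v(t) = 2e^(-2t)sin(3t) + 3e^(-2t)cos(3t)

Coefficient matrix A = [[-17, -6], [39, 13]].
Characteristic polynomial det(A - λI) = λ^2 + 4λ + 13 = 0.
Eigenvalues λ = -2 ± 3i (complex conjugate pair).
For λ=-2+3i: an eigenvector is (1,-3) - i(1,-2) = (1 - i, -3 + 2i).
A real fundamental pair from Re and Im of e^((-2+3i)t)v: X_1 = e^(-2t)(cos(3t)·(1,-3) + sin(3t)·(1,-2)), X_2 = e^(-2t)(sin(3t)·(1,-3) - cos(3t)·(1,-2)).
General solution: K_1X_1 + K_2X_2.
Applying u(0)=-1, v(0)=3 gives K_1=-1, K_2=0.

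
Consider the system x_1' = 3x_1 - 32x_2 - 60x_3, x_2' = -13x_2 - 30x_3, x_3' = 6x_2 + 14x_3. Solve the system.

Coefficient matrix A = [[3, -32, -60], [0, -13, -30], [0, 6, 14]].
det(A - λI) = 0 gives eigenvalues λ = -1, 3, 2.
For λ=-1: eigenvector (10,5,-2).
For λ=3: eigenvector (1,0,0).
For λ=2: eigenvector (-4,-2,1).
General solution: C_1e^(-t)(10,5,-2) + C_2e^(3t)(1,0,0) + C_3e^(2t)(-4,-2,1).

x_1(t) = 10C_1e^(-t) + C_2e^(3t) - 4C_3e^(2t), x_2(t) = 5C_1e^(-t) - 2C_3e^(2t), x_3(t) = -2C_1e^(-t) + C_3e^(2t)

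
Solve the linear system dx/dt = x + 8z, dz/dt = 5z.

x(t) = -C_1e^(t) - 2C_2e^(5t), z(t) = -C_2e^(5t)

Coefficient matrix A = [[1, 8], [0, 5]].
Characteristic polynomial det(A - λI) = λ^2 - 6λ + 5 = 0.
Eigenvalues λ = 1, 5.
For λ=1: (A-λI) row 1 is [0, 8], so an eigenvector is (-1, 0).
For λ=5: (A-λI) row 1 is [-4, 8], so an eigenvector is (-2, -1).
General solution: C_1e^(t)(-1,0) + C_2e^(5t)(-2,-1).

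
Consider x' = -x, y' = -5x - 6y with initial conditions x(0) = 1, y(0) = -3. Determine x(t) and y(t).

x(t) = e^(-t), y(t) = -e^(-t) - 2e^(-6t)

Coefficient matrix A = [[-1, 0], [-5, -6]].
Characteristic polynomial det(A - λI) = λ^2 + 7λ + 6 = 0.
Eigenvalues λ = -1, -6.
For λ=-1: (A-λI) row 2 is [-5, -5], so an eigenvector is (1, -1).
For λ=-6: (A-λI) row 1 is [5, 0], so an eigenvector is (0, 1).
General solution: c_1e^(-t)(1,-1) + c_2e^(-6t)(0,1).
Applying x(0)=1, y(0)=-3 gives c_1=1, c_2=-2.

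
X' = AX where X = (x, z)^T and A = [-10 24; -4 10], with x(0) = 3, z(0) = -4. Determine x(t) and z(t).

Coefficient matrix A = [[-10, 24], [-4, 10]].
Characteristic polynomial det(A - λI) = λ^2 - 4 = 0.
Eigenvalues λ = 2, -2.
For λ=2: (A-λI) row 1 is [-12, 24], so an eigenvector is (2, 1).
For λ=-2: (A-λI) row 1 is [-8, 24], so an eigenvector is (-3, -1).
General solution: C_1e^(2t)(2,1) + C_2e^(-2t)(-3,-1).
Applying x(0)=3, z(0)=-4 gives C_1=-15, C_2=-11.

x(t) = -30e^(2t) + 33e^(-2t), z(t) = -15e^(2t) + 11e^(-2t)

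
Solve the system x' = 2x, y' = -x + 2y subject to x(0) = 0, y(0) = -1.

Coefficient matrix A = [[2, 0], [-1, 2]].
Characteristic polynomial det(A - λI) = λ^2 - 4λ + 4 = 0.
Single eigenvalue λ = 2 with algebraic multiplicity 2.
Eigenvector v = (0,-1); generalized eigenvector w with (A-λI)w=v is (1,2).
General solution: e^(2t)[C_1·v + C_2·(t·v + w)].
Applying x(0)=0, y(0)=-1 gives C_1=1, C_2=0.

x(t) = 0, y(t) = -e^(2t)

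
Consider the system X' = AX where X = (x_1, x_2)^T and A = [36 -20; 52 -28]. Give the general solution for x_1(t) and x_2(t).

x_1(t) = -C_1e^(4t)sin(4t) - 2C_1e^(4t)cos(4t) - 2C_2e^(4t)sin(4t) + C_2e^(4t)cos(4t), x_2(t) = -2C_1e^(4t)sin(4t) - 3C_1e^(4t)cos(4t) - 3C_2e^(4t)sin(4t) + 2C_2e^(4t)cos(4t)

Coefficient matrix A = [[36, -20], [52, -28]].
Characteristic polynomial det(A - λI) = λ^2 - 8λ + 32 = 0.
Eigenvalues λ = 4 ± 4i (complex conjugate pair).
For λ=4+4i: an eigenvector is (-2,-3) - i(-1,-2) = (-2 + i, -3 + 2i).
A real fundamental pair from Re and Im of e^((4+4i)t)v: X_1 = e^(4t)(cos(4t)·(-2,-3) + sin(4t)·(-1,-2)), X_2 = e^(4t)(sin(4t)·(-2,-3) - cos(4t)·(-1,-2)).
General solution: C_1X_1 + C_2X_2.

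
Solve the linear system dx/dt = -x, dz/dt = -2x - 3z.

Coefficient matrix A = [[-1, 0], [-2, -3]].
Characteristic polynomial det(A - λI) = λ^2 + 4λ + 3 = 0.
Eigenvalues λ = -1, -3.
For λ=-1: (A-λI) row 2 is [-2, -2], so an eigenvector is (-1, 1).
For λ=-3: (A-λI) row 1 is [2, 0], so an eigenvector is (0, 1).
General solution: C_1e^(-t)(-1,1) + C_2e^(-3t)(0,1).

x(t) = -C_1e^(-t), z(t) = C_1e^(-t) + C_2e^(-3t)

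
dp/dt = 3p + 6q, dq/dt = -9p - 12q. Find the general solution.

Coefficient matrix A = [[3, 6], [-9, -12]].
Characteristic polynomial det(A - λI) = λ^2 + 9λ + 18 = 0.
Eigenvalues λ = -6, -3.
For λ=-6: (A-λI) row 1 is [9, 6], so an eigenvector is (-2, 3).
For λ=-3: (A-λI) row 1 is [6, 6], so an eigenvector is (-1, 1).
General solution: c_1e^(-6t)(-2,3) + c_2e^(-3t)(-1,1).

p(t) = -2c_1e^(-6t) - c_2e^(-3t), q(t) = 3c_1e^(-6t) + c_2e^(-3t)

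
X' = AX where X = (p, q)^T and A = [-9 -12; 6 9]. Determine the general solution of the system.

Coefficient matrix A = [[-9, -12], [6, 9]].
Characteristic polynomial det(A - λI) = λ^2 - 9 = 0.
Eigenvalues λ = -3, 3.
For λ=-3: (A-λI) row 1 is [-6, -12], so an eigenvector is (2, -1).
For λ=3: (A-λI) row 1 is [-12, -12], so an eigenvector is (1, -1).
General solution: C_1e^(-3t)(2,-1) + C_2e^(3t)(1,-1).

p(t) = 2C_1e^(-3t) + C_2e^(3t), q(t) = -C_1e^(-3t) - C_2e^(3t)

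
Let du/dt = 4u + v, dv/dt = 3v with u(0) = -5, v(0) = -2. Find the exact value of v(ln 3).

A = [[4,1],[0,3]]; eigenvalues λ = 4, 3.
Eigenvectors: (-1,0) for λ=4, (-1,1) for λ=3.
From the initial condition, c_1 = 7, c_2 = -2.
v(ln 3) = (7)(3^4)(0) + (-2)(3^3)(1) = -54.

-54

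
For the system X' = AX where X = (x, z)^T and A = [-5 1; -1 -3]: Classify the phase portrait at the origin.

A = [[-5,1],[-1,-3]]; det(A-λI) = λ^2 + 8λ + 16.
repeated λ = -4 with a single eigenvector.

stable improper node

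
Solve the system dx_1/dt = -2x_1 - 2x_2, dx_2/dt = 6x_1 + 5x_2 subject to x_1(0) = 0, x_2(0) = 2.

Coefficient matrix A = [[-2, -2], [6, 5]].
Characteristic polynomial det(A - λI) = λ^2 - 3λ + 2 = 0.
Eigenvalues λ = 2, 1.
For λ=2: (A-λI) row 1 is [-4, -2], so an eigenvector is (-1, 2).
For λ=1: (A-λI) row 1 is [-3, -2], so an eigenvector is (2, -3).
General solution: c_1e^(2t)(-1,2) + c_2e^(t)(2,-3).
Applying x_1(0)=0, x_2(0)=2 gives c_1=4, c_2=2.

x_1(t) = -4e^(2t) + 4e^(t), x_2(t) = 8e^(2t) - 6e^(t)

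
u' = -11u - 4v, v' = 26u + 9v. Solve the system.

Coefficient matrix A = [[-11, -4], [26, 9]].
Characteristic polynomial det(A - λI) = λ^2 + 2λ + 5 = 0.
Eigenvalues λ = -1 ± 2i (complex conjugate pair).
For λ=-1+2i: an eigenvector is (-1,3) - i(-1,2) = (-1 + i, 3 - 2i).
A real fundamental pair from Re and Im of e^((-1+2i)t)v: X_1 = e^(-t)(cos(2t)·(-1,3) + sin(2t)·(-1,2)), X_2 = e^(-t)(sin(2t)·(-1,3) - cos(2t)·(-1,2)).
General solution: K_1X_1 + K_2X_2.

u(t) = -K_1e^(-t)sin(2t) - K_1e^(-t)cos(2t) - K_2e^(-t)sin(2t) + K_2e^(-t)cos(2t), v(t) = 2K_1e^(-t)sin(2t) + 3K_1e^(-t)cos(2t) + 3K_2e^(-t)sin(2t) - 2K_2e^(-t)cos(2t)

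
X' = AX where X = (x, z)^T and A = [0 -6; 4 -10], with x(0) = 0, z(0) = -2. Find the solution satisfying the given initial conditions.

Coefficient matrix A = [[0, -6], [4, -10]].
Characteristic polynomial det(A - λI) = λ^2 + 10λ + 24 = 0.
Eigenvalues λ = -6, -4.
For λ=-6: (A-λI) row 1 is [6, -6], so an eigenvector is (1, 1).
For λ=-4: (A-λI) row 1 is [4, -6], so an eigenvector is (3, 2).
General solution: c_1e^(-6t)(1,1) + c_2e^(-4t)(3,2).
Applying x(0)=0, z(0)=-2 gives c_1=-6, c_2=2.

x(t) = 6e^(-4t) - 6e^(-6t), z(t) = 4e^(-4t) - 6e^(-6t)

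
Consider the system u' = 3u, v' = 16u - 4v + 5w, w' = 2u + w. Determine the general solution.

Coefficient matrix A = [[3, 0, 0], [16, -4, 5], [2, 0, 1]].
det(A - λI) = 0 gives eigenvalues λ = 1, -4, 3.
For λ=1: eigenvector (0,1,1).
For λ=-4: eigenvector (0,1,0).
For λ=3: eigenvector (1,3,1).
General solution: C_1e^(t)(0,1,1) + C_2e^(-4t)(0,1,0) + C_3e^(3t)(1,3,1).

u(t) = C_3e^(3t), v(t) = C_1e^(t) + C_2e^(-4t) + 3C_3e^(3t), w(t) = C_1e^(t) + C_3e^(3t)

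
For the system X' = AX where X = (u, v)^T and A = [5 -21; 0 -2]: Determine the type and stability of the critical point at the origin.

A = [[5,-21],[0,-2]]; det(A-λI) = λ^2 - 3λ - 10.
λ = -2, 5: opposite signs.

saddle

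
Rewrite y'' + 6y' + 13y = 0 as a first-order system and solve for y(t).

y(t) = c_1e^(-3t)cos(2t) + c_2e^(-3t)sin(2t)

Let x_1 = y, x_2 = y'. Then x_1' = x_2 and x_2' = -13x_1 - 6x_2.
A = [[0,1],[-13,-6]]; det(A-λI) = λ^2 + 6λ + 13.
Eigenvalues λ = -3 ± 2i.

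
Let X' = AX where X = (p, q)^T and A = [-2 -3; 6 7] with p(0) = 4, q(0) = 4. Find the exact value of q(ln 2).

232

A = [[-2,-3],[6,7]]; eigenvalues λ = 4, 1.
Eigenvectors: (-1,2) for λ=4, (1,-1) for λ=1.
From the initial condition, c_1 = 8, c_2 = 12.
q(ln 2) = (8)(2^4)(2) + (12)(2^1)(-1) = 232.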